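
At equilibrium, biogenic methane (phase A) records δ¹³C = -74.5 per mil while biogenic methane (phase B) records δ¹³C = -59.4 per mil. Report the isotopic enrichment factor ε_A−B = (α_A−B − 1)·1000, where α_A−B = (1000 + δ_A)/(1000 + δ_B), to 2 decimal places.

α_A−B = (1000 + -74.5) / (1000 + -59.4) = 925.5 / 940.6 = 0.983946
ε_A−B = (0.983946 − 1) × 1000 = -16.054 per mil
(The approximation ε ≈ δ_A − δ_B would give -15.1 per mil.)

-16.05 per mil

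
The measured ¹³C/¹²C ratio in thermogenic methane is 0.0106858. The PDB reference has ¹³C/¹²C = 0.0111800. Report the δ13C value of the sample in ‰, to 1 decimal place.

-44.2‰

δ13C = (R_sample / R_standard − 1) × 1000
R_sample / R_standard = 0.0106858 / 0.0111800 = 0.955796
δ13C = (0.955796 − 1) × 1000 = -44.20‰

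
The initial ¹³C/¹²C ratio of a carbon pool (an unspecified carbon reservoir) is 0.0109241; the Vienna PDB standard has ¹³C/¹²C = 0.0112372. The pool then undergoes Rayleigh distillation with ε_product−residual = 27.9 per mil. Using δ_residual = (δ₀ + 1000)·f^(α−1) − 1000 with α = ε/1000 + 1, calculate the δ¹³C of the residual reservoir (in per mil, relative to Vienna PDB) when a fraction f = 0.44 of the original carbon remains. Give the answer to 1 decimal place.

-49.9 per mil

δ₀ = (0.0109241/0.0112372 − 1)×1000 = (0.972137 − 1)×1000 = -27.863 per mil
α − 1 = ε/1000 = 0.0279
f^(α−1) = 0.44^(0.0279) = 0.977355
δ_res = (-27.863 + 1000) × 0.977355 − 1000 = 950.123 − 1000 = -49.88 per mil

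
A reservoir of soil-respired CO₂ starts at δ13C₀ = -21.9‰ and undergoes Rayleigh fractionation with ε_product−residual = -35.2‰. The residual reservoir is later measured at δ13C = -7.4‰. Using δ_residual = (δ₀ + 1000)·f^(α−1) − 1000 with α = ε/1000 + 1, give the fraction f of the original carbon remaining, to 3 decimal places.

0.658

α − 1 = ε/1000 = -0.0352
(δ_res + 1000)/(δ₀ + 1000) = (-7.4 + 1000)/(-21.9 + 1000) = 992.6/978.1 = 1.014825
f = 1.014825^(1/-0.0352) = exp(ln(1.014825)/-0.0352) = exp(0.01472/-0.0352)
f = exp(-0.4181) = 0.6583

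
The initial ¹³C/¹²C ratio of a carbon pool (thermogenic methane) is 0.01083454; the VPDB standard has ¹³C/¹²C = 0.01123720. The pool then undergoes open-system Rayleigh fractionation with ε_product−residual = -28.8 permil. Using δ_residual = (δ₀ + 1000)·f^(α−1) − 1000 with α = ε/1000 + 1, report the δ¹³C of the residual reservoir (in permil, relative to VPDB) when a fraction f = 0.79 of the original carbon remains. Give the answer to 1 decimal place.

δ₀ = (0.01083454/0.01123720 − 1)×1000 = (0.964167 − 1)×1000 = -35.833 permil
α − 1 = ε/1000 = -0.0288
f^(α−1) = 0.79^(-0.0288) = 1.006812
δ_res = (-35.833 + 1000) × 1.006812 − 1000 = 970.735 − 1000 = -29.26 permil

-29.3 permil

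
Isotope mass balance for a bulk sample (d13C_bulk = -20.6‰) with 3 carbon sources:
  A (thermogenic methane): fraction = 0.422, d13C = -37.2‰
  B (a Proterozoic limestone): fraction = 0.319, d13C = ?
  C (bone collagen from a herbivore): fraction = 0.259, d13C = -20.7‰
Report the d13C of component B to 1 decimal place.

1.4‰

Isotope mass balance: δ_bulk = Σ fᵢ·δᵢ.
-20.6 = 0.422×(-37.2) + 0.319×δ_B + 0.259×(-20.7)
0.319·δ_B = -20.6 − (-21.060) = 0.460
δ_B = 0.460 / 0.319 = 1.44‰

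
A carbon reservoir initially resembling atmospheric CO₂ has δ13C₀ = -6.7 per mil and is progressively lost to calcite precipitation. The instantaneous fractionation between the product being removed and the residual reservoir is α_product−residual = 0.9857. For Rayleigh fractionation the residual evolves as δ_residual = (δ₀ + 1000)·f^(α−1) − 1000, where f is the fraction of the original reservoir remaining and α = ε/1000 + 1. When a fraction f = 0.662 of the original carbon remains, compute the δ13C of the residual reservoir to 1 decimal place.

-0.8 per mil

Rayleigh residual: δ_res = (δ₀ + 1000)·f^(α−1) − 1000
α − 1 = -0.01430
f^(α−1) = 0.662^(-0.01430) = 1.005916
δ_res = (-6.7 + 1000) × 1.005916 − 1000 = 999.176 − 1000 = -0.82 per mil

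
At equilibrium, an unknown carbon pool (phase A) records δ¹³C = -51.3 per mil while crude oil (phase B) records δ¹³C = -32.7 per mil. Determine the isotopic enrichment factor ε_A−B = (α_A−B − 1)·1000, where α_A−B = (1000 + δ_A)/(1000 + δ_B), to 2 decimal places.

α_A−B = (1000 + -51.3) / (1000 + -32.7) = 948.7 / 967.3 = 0.980771
ε_A−B = (0.980771 − 1) × 1000 = -19.229 per mil
(The approximation ε ≈ δ_A − δ_B would give -18.6 per mil.)

-19.23 per mil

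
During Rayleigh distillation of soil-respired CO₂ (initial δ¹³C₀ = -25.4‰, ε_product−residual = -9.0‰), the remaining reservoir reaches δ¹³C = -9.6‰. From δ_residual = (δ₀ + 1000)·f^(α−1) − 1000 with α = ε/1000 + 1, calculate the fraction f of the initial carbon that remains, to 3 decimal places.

α − 1 = ε/1000 = -0.0090
(δ_res + 1000)/(δ₀ + 1000) = (-9.6 + 1000)/(-25.4 + 1000) = 990.4/974.6 = 1.016212
f = 1.016212^(1/-0.0090) = exp(ln(1.016212)/-0.0090) = exp(0.01608/-0.0090)
f = exp(-1.7869) = 0.1675

0.167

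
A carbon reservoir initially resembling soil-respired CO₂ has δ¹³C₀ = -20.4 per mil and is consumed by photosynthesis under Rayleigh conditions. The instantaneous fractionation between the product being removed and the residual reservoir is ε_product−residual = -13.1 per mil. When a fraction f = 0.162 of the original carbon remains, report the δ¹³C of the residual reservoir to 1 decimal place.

Rayleigh residual: δ_res = (δ₀ + 1000)·f^(α−1) − 1000
α = ε/1000 + 1 = 0.98690, so α − 1 = -0.01310
f^(α−1) = 0.162^(-0.01310) = 1.024131
δ_res = (-20.4 + 1000) × 1.024131 − 1000 = 1003.238 − 1000 = 3.24 per mil

3.2 per mil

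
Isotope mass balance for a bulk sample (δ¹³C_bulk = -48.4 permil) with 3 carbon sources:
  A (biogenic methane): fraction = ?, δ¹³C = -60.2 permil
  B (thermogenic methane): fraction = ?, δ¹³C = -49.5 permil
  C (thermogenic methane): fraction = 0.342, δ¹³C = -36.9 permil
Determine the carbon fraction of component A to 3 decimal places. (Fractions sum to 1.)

Let f_A and f_B be the unknown fractions; fractions sum to 1 so f_A + f_B = 0.658.
Mass balance: Σ fᵢ·δᵢ = δ_bulk ⇒ f_A·(-60.2) + f_B·(-49.5) = -48.4 − (-12.620) = -35.780
Substitute f_B = 0.658 − f_A:
f_A·(-60.2 − -49.5) = -35.780 − 0.658×(-49.5) = -3.209
f_A = -3.209 / -10.7 = 0.2999

0.300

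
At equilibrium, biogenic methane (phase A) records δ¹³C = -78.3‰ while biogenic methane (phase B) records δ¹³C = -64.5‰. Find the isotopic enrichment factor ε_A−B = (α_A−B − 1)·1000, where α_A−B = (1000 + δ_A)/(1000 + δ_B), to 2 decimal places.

α_A−B = (1000 + -78.3) / (1000 + -64.5) = 921.7 / 935.5 = 0.985249
ε_A−B = (0.985249 − 1) × 1000 = -14.751‰
(The approximation ε ≈ δ_A − δ_B would give -13.8‰.)

-14.75‰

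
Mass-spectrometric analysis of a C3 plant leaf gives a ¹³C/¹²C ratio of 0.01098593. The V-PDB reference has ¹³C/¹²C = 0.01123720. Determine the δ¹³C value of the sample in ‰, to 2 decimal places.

-22.36‰

δ¹³C = (R_sample / R_standard − 1) × 1000
R_sample / R_standard = 0.01098593 / 0.01123720 = 0.977639
δ¹³C = (0.977639 − 1) × 1000 = -22.361‰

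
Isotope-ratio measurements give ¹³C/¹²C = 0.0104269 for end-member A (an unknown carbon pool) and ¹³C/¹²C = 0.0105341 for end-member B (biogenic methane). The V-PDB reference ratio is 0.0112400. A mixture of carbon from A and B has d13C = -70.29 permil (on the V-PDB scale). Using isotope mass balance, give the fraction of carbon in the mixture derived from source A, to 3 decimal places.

0.785

δ_A = (0.0104269/0.0112400 − 1)×1000 = (0.927660 − 1)×1000 = -72.340 permil
δ_B = (0.0105341/0.0112400 − 1)×1000 = (0.937198 − 1)×1000 = -62.802 permil
f_A = (δ_mix − δ_B)/(δ_A − δ_B) = (-70.29 − (-62.802))/(-72.340 − (-62.802))
f_A = -7.488 / -9.537 = 0.7851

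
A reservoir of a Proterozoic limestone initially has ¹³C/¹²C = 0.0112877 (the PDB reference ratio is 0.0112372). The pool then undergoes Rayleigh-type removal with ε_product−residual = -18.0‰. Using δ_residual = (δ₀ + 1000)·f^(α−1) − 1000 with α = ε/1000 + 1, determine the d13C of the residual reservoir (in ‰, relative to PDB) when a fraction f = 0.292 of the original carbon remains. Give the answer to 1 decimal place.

27.0‰

δ₀ = (0.0112877/0.0112372 − 1)×1000 = (1.004494 − 1)×1000 = 4.494‰
α − 1 = ε/1000 = -0.0180
f^(α−1) = 0.292^(-0.0180) = 1.022405
δ_res = (4.494 + 1000) × 1.022405 − 1000 = 1027.000 − 1000 = 27.00‰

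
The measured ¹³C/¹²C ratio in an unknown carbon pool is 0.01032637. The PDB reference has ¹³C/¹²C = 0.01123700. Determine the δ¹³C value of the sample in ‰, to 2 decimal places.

δ¹³C = (R_sample / R_standard − 1) × 1000
R_sample / R_standard = 0.01032637 / 0.01123700 = 0.918961
δ¹³C = (0.918961 − 1) × 1000 = -81.039‰

-81.04‰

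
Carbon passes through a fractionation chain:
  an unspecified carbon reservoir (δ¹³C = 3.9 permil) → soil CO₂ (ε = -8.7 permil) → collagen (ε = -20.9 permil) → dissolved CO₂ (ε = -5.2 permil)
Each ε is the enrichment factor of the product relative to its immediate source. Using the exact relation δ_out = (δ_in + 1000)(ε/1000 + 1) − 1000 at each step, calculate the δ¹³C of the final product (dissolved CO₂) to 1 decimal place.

-30.7 permil

step 1: δ = (3.90 + 1000)·(-8.7/1000 + 1) − 1000 = -4.83 permil
step 2: δ = (-4.83 + 1000)·(-20.9/1000 + 1) − 1000 = -25.63 permil
step 3: δ = (-25.63 + 1000)·(-5.2/1000 + 1) − 1000 = -30.70 permil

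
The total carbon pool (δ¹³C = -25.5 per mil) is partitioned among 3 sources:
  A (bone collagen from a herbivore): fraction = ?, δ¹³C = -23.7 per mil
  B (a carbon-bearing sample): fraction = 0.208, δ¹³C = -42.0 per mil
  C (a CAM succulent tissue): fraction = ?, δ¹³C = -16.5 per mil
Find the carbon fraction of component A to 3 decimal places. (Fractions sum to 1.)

Let f_A and f_C be the unknown fractions; fractions sum to 1 so f_A + f_C = 0.792.
Mass balance: Σ fᵢ·δᵢ = δ_bulk ⇒ f_A·(-23.7) + f_C·(-16.5) = -25.5 − (-8.736) = -16.764
Substitute f_C = 0.792 − f_A:
f_A·(-23.7 − -16.5) = -16.764 − 0.792×(-16.5) = -3.696
f_A = -3.696 / -7.2 = 0.5133

0.513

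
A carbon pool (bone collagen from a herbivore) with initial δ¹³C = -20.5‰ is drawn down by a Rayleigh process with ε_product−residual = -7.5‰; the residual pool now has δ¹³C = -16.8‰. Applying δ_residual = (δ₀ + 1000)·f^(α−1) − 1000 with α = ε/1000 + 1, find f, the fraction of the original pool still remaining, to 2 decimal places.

0.60

α − 1 = ε/1000 = -0.0075
(δ_res + 1000)/(δ₀ + 1000) = (-16.8 + 1000)/(-20.5 + 1000) = 983.2/979.5 = 1.003777
f = 1.003777^(1/-0.0075) = exp(ln(1.003777)/-0.0075) = exp(0.00377/-0.0075)
f = exp(-0.5027) = 0.6049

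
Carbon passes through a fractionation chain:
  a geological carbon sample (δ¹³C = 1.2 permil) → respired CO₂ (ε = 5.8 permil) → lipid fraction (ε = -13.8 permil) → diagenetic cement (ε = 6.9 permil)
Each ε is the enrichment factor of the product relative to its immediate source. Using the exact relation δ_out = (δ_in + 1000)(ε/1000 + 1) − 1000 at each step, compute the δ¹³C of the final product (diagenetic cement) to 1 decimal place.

0.0 permil

step 1: δ = (1.20 + 1000)·(5.8/1000 + 1) − 1000 = 7.01 permil
step 2: δ = (7.01 + 1000)·(-13.8/1000 + 1) − 1000 = -6.89 permil
step 3: δ = (-6.89 + 1000)·(6.9/1000 + 1) − 1000 = -0.04 permil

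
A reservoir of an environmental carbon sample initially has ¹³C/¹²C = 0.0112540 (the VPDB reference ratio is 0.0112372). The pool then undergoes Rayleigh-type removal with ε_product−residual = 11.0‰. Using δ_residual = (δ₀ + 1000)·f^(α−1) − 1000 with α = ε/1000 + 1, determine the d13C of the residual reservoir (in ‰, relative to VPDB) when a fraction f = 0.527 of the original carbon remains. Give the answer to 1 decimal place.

δ₀ = (0.0112540/0.0112372 − 1)×1000 = (1.001495 − 1)×1000 = 1.495‰
α − 1 = ε/1000 = 0.0110
f^(α−1) = 0.527^(0.0110) = 0.992979
δ_res = (1.495 + 1000) × 0.992979 − 1000 = 994.463 − 1000 = -5.54‰

-5.5‰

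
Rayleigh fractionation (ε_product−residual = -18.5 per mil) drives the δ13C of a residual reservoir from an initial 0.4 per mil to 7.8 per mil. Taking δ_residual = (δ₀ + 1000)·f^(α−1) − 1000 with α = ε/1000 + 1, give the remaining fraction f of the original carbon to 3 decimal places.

α − 1 = ε/1000 = -0.0185
(δ_res + 1000)/(δ₀ + 1000) = (7.8 + 1000)/(0.4 + 1000) = 1007.8/1000.4 = 1.007397
f = 1.007397^(1/-0.0185) = exp(ln(1.007397)/-0.0185) = exp(0.00737/-0.0185)
f = exp(-0.3984) = 0.6714

0.671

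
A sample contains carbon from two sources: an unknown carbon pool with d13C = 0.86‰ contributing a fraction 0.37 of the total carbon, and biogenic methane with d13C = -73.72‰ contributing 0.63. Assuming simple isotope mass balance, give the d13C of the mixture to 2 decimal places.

δ_mix = f_A·δ_A + f_B·δ_B
δ_mix = 0.37 × (0.86) + 0.63 × (-73.72)
δ_mix = 0.318 + -46.444 = -46.125‰

-46.13‰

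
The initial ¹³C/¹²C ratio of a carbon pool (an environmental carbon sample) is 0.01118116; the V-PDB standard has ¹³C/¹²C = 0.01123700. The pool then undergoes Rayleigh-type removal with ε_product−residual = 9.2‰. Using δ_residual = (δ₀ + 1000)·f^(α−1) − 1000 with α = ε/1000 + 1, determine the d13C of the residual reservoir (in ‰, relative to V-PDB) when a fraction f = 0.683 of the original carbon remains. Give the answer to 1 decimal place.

δ₀ = (0.01118116/0.01123700 − 1)×1000 = (0.995031 − 1)×1000 = -4.969‰
α − 1 = ε/1000 = 0.0092
f^(α−1) = 0.683^(0.0092) = 0.996499
δ_res = (-4.969 + 1000) × 0.996499 − 1000 = 991.547 − 1000 = -8.45‰

-8.5‰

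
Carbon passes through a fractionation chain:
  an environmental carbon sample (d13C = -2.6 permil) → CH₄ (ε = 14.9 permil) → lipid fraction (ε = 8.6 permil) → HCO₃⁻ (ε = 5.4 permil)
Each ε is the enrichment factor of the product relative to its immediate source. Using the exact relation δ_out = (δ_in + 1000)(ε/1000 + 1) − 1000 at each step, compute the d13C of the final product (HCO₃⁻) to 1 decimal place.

26.5 permil

step 1: δ = (-2.60 + 1000)·(14.9/1000 + 1) − 1000 = 12.26 permil
step 2: δ = (12.26 + 1000)·(8.6/1000 + 1) − 1000 = 20.97 permil
step 3: δ = (20.97 + 1000)·(5.4/1000 + 1) − 1000 = 26.48 permil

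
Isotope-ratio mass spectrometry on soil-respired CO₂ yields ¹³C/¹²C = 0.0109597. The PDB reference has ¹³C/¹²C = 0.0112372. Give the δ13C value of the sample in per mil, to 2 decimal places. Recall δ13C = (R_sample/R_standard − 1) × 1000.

-24.69 per mil

δ13C = (R_sample / R_standard − 1) × 1000
R_sample / R_standard = 0.0109597 / 0.0112372 = 0.975305
δ13C = (0.975305 − 1) × 1000 = -24.695 per mil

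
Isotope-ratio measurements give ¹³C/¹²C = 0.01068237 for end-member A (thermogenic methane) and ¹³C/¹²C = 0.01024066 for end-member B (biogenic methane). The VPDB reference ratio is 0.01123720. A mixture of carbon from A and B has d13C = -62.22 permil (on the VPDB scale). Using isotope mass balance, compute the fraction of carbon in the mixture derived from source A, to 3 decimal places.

δ_A = (0.01068237/0.01123720 − 1)×1000 = (0.950626 − 1)×1000 = -49.374 permil
δ_B = (0.01024066/0.01123720 − 1)×1000 = (0.911318 − 1)×1000 = -88.682 permil
f_A = (δ_mix − δ_B)/(δ_A − δ_B) = (-62.22 − (-88.682))/(-49.374 − (-88.682))
f_A = 26.462 / 39.308 = 0.6732

0.673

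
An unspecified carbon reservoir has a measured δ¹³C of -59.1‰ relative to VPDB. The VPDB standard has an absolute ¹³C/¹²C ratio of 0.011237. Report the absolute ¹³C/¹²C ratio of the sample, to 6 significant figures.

0.0105729

R_sample = R_standard × (δ¹³C/1000 + 1)
R_sample = 0.011237 × (-59.1/1000 + 1) = 0.011237 × 0.940900
R_sample = 0.0105729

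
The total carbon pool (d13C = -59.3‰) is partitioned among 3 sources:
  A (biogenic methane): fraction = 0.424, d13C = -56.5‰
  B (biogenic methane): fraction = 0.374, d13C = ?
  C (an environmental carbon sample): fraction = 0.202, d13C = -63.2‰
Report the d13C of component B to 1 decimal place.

Isotope mass balance: δ_bulk = Σ fᵢ·δᵢ.
-59.3 = 0.424×(-56.5) + 0.374×δ_B + 0.202×(-63.2)
0.374·δ_B = -59.3 − (-36.722) = -22.578
δ_B = -22.578 / 0.374 = -60.37‰

-60.4‰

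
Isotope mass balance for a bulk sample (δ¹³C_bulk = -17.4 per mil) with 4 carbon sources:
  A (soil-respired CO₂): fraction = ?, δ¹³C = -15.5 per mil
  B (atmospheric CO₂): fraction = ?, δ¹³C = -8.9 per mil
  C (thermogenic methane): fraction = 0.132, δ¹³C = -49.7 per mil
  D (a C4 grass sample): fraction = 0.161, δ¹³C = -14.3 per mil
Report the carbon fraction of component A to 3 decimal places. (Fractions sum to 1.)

Let f_A and f_B be the unknown fractions; fractions sum to 1 so f_A + f_B = 0.707.
Mass balance: Σ fᵢ·δᵢ = δ_bulk ⇒ f_A·(-15.5) + f_B·(-8.9) = -17.4 − (-8.863) = -8.537
Substitute f_B = 0.707 − f_A:
f_A·(-15.5 − -8.9) = -8.537 − 0.707×(-8.9) = -2.245
f_A = -2.245 / -6.6 = 0.3402

0.340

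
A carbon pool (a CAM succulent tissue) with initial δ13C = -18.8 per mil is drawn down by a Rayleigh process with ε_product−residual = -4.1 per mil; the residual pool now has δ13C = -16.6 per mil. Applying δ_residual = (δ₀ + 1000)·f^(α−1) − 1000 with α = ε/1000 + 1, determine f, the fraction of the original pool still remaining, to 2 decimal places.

α − 1 = ε/1000 = -0.0041
(δ_res + 1000)/(δ₀ + 1000) = (-16.6 + 1000)/(-18.8 + 1000) = 983.4/981.2 = 1.002242
f = 1.002242^(1/-0.0041) = exp(ln(1.002242)/-0.0041) = exp(0.00224/-0.0041)
f = exp(-0.5463) = 0.5791

0.58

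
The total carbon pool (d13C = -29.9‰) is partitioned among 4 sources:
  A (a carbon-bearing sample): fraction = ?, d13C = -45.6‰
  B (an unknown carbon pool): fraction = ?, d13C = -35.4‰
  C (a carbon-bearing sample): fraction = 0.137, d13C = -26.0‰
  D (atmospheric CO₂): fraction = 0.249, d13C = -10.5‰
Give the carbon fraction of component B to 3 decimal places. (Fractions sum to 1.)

Let f_B and f_A be the unknown fractions; fractions sum to 1 so f_B + f_A = 0.614.
Mass balance: Σ fᵢ·δᵢ = δ_bulk ⇒ f_B·(-35.4) + f_A·(-45.6) = -29.9 − (-6.177) = -23.723
Substitute f_A = 0.614 − f_B:
f_B·(-35.4 − -45.6) = -23.723 − 0.614×(-45.6) = 4.275
f_B = 4.275 / 10.2 = 0.4191

0.419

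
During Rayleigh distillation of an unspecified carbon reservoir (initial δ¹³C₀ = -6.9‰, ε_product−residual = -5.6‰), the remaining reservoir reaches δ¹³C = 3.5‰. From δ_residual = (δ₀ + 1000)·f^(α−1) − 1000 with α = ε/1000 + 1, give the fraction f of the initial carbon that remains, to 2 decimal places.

0.16

α − 1 = ε/1000 = -0.0056
(δ_res + 1000)/(δ₀ + 1000) = (3.5 + 1000)/(-6.9 + 1000) = 1003.5/993.1 = 1.010472
f = 1.010472^(1/-0.0056) = exp(ln(1.010472)/-0.0056) = exp(0.01042/-0.0056)
f = exp(-1.8603) = 0.1556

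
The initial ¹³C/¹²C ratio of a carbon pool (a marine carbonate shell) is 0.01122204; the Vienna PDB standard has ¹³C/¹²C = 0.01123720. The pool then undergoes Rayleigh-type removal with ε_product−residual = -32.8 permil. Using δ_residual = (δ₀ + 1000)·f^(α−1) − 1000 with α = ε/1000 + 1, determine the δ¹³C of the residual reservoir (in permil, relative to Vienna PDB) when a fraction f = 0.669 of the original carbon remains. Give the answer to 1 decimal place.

11.9 permil

δ₀ = (0.01122204/0.01123720 − 1)×1000 = (0.998651 − 1)×1000 = -1.349 permil
α − 1 = ε/1000 = -0.0328
f^(α−1) = 0.669^(-0.0328) = 1.013272
δ_res = (-1.349 + 1000) × 1.013272 − 1000 = 1011.905 − 1000 = 11.90 permil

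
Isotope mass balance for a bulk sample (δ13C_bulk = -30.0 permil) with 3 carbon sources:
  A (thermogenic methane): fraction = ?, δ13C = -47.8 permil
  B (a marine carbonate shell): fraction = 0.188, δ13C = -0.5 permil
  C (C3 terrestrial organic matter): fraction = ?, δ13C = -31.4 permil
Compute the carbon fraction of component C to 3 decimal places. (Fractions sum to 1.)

Let f_C and f_A be the unknown fractions; fractions sum to 1 so f_C + f_A = 0.812.
Mass balance: Σ fᵢ·δᵢ = δ_bulk ⇒ f_C·(-31.4) + f_A·(-47.8) = -30.0 − (-0.094) = -29.906
Substitute f_A = 0.812 − f_C:
f_C·(-31.4 − -47.8) = -29.906 − 0.812×(-47.8) = 8.908
f_C = 8.908 / 16.4 = 0.5431

0.543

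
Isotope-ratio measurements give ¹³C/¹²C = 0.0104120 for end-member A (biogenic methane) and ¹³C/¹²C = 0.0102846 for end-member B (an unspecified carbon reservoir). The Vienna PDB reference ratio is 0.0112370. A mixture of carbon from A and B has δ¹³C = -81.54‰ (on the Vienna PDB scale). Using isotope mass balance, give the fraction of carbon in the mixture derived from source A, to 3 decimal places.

δ_A = (0.0104120/0.0112370 − 1)×1000 = (0.926582 − 1)×1000 = -73.418‰
δ_B = (0.0102846/0.0112370 − 1)×1000 = (0.915244 − 1)×1000 = -84.756‰
f_A = (δ_mix − δ_B)/(δ_A − δ_B) = (-81.54 − (-84.756))/(-73.418 − (-84.756))
f_A = 3.216 / 11.338 = 0.2836

0.284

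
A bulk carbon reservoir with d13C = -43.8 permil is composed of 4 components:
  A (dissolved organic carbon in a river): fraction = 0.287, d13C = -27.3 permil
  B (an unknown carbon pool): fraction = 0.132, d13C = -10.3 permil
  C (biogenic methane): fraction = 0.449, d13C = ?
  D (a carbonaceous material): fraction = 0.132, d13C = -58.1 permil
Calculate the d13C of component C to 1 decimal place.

-60.0 permil

Isotope mass balance: δ_bulk = Σ fᵢ·δᵢ.
-43.8 = 0.287×(-27.3) + 0.132×(-10.3) + 0.449×δ_C + 0.132×(-58.1)
0.449·δ_C = -43.8 − (-16.864) = -26.936
δ_C = -26.936 / 0.449 = -59.99 permil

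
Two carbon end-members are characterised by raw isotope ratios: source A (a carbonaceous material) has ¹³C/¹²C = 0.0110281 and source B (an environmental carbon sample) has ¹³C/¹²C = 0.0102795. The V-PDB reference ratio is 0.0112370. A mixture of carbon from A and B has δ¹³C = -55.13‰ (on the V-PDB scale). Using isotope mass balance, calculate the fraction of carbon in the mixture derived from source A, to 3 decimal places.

δ_A = (0.0110281/0.0112370 − 1)×1000 = (0.981410 − 1)×1000 = -18.590‰
δ_B = (0.0102795/0.0112370 − 1)×1000 = (0.914790 − 1)×1000 = -85.210‰
f_A = (δ_mix − δ_B)/(δ_A − δ_B) = (-55.13 − (-85.210))/(-18.590 − (-85.210))
f_A = 30.080 / 66.619 = 0.4515

0.452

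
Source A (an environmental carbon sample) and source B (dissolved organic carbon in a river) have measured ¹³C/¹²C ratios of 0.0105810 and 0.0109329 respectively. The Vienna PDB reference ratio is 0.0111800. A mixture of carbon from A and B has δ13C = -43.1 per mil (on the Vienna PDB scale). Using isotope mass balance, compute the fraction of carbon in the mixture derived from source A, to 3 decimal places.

δ_A = (0.0105810/0.0111800 − 1)×1000 = (0.946422 − 1)×1000 = -53.578 per mil
δ_B = (0.0109329/0.0111800 − 1)×1000 = (0.977898 − 1)×1000 = -22.102 per mil
f_A = (δ_mix − δ_B)/(δ_A − δ_B) = (-43.1 − (-22.102))/(-53.578 − (-22.102))
f_A = -20.998 / -31.476 = 0.6671

0.667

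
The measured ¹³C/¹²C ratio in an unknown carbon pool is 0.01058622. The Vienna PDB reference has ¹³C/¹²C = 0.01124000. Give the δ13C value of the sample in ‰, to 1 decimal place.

-58.2‰

δ13C = (R_sample / R_standard − 1) × 1000
R_sample / R_standard = 0.01058622 / 0.01124000 = 0.941835
δ13C = (0.941835 − 1) × 1000 = -58.17‰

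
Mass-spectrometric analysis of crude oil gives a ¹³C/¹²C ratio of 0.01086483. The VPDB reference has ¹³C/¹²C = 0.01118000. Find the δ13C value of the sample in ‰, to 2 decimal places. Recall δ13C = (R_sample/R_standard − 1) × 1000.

-28.19‰

δ13C = (R_sample / R_standard − 1) × 1000
R_sample / R_standard = 0.01086483 / 0.01118000 = 0.971809
δ13C = (0.971809 − 1) × 1000 = -28.191‰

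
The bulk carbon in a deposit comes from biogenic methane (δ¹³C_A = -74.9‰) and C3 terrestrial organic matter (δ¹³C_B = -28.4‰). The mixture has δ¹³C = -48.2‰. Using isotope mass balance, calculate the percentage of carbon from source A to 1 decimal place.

42.6%

δ_mix = f_A·δ_A + (1 − f_A)·δ_B  ⇒  f_A = (δ_mix − δ_B)/(δ_A − δ_B)
f_A = (-48.2 − (-28.4)) / (-74.9 − (-28.4))
f_A = -19.8 / -46.5 = 0.4258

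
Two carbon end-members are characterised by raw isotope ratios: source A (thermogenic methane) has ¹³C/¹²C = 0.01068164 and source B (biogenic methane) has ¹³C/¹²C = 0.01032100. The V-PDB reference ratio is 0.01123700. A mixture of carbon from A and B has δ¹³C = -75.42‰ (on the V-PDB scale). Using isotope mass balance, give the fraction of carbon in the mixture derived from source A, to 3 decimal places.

0.190

δ_A = (0.01068164/0.01123700 − 1)×1000 = (0.950578 − 1)×1000 = -49.422‰
δ_B = (0.01032100/0.01123700 − 1)×1000 = (0.918484 − 1)×1000 = -81.516‰
f_A = (δ_mix − δ_B)/(δ_A − δ_B) = (-75.42 − (-81.516))/(-49.422 − (-81.516))
f_A = 6.096 / 32.094 = 0.1900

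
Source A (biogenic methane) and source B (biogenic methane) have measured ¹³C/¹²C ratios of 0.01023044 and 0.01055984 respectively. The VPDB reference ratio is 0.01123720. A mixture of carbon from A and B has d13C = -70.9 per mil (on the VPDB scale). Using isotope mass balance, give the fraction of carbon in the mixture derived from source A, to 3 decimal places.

δ_A = (0.01023044/0.01123720 − 1)×1000 = (0.910408 − 1)×1000 = -89.592 per mil
δ_B = (0.01055984/0.01123720 − 1)×1000 = (0.939722 − 1)×1000 = -60.278 per mil
f_A = (δ_mix − δ_B)/(δ_A − δ_B) = (-70.9 − (-60.278))/(-89.592 − (-60.278))
f_A = -10.622 / -29.313 = 0.3623

0.362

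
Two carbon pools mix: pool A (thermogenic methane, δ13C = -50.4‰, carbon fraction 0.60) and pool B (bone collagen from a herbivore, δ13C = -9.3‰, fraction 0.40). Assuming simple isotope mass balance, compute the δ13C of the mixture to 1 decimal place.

-34.0‰

δ_mix = f_A·δ_A + f_B·δ_B
δ_mix = 0.60 × (-50.4) + 0.40 × (-9.3)
δ_mix = -30.24 + -3.72 = -33.96‰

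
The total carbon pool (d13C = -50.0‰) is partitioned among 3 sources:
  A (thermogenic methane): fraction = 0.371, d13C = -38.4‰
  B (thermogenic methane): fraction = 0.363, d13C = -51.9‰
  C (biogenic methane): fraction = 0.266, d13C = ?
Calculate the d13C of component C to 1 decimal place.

Isotope mass balance: δ_bulk = Σ fᵢ·δᵢ.
-50.0 = 0.371×(-38.4) + 0.363×(-51.9) + 0.266×δ_C
0.266·δ_C = -50.0 − (-33.086) = -16.914
δ_C = -16.914 / 0.266 = -63.59‰

-63.6‰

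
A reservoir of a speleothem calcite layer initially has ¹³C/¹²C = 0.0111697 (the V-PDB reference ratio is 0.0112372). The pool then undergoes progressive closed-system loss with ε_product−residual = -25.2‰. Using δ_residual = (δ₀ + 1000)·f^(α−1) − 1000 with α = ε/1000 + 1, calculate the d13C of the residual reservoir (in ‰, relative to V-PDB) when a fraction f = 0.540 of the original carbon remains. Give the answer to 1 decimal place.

δ₀ = (0.0111697/0.0112372 − 1)×1000 = (0.993993 − 1)×1000 = -6.007‰
α − 1 = ε/1000 = -0.0252
f^(α−1) = 0.540^(-0.0252) = 1.015649
δ_res = (-6.007 + 1000) × 1.015649 − 1000 = 1009.548 − 1000 = 9.55‰

9.5‰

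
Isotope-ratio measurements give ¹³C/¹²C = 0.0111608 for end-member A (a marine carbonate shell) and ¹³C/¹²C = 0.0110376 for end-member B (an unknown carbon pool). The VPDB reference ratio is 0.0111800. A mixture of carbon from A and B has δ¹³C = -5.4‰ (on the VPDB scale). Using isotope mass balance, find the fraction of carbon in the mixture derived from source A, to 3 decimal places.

δ_A = (0.0111608/0.0111800 − 1)×1000 = (0.998283 − 1)×1000 = -1.717‰
δ_B = (0.0110376/0.0111800 − 1)×1000 = (0.987263 − 1)×1000 = -12.737‰
f_A = (δ_mix − δ_B)/(δ_A − δ_B) = (-5.4 − (-12.737))/(-1.717 − (-12.737))
f_A = 7.337 / 11.020 = 0.6658

0.666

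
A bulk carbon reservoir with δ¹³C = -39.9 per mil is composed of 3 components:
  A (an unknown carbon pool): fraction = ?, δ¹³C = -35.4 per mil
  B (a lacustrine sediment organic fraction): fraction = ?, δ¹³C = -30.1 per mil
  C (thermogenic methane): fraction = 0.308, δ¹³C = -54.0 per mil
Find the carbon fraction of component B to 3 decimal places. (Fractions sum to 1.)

0.232

Let f_B and f_A be the unknown fractions; fractions sum to 1 so f_B + f_A = 0.692.
Mass balance: Σ fᵢ·δᵢ = δ_bulk ⇒ f_B·(-30.1) + f_A·(-35.4) = -39.9 − (-16.632) = -23.268
Substitute f_A = 0.692 − f_B:
f_B·(-30.1 − -35.4) = -23.268 − 0.692×(-35.4) = 1.229
f_B = 1.229 / 5.3 = 0.2318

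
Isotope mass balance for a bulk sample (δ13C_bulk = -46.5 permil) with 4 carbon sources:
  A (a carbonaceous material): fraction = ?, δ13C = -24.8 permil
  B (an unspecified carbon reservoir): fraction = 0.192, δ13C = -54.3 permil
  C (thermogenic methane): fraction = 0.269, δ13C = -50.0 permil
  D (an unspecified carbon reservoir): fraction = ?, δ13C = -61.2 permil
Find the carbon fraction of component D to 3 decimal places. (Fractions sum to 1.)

Let f_D and f_A be the unknown fractions; fractions sum to 1 so f_D + f_A = 0.539.
Mass balance: Σ fᵢ·δᵢ = δ_bulk ⇒ f_D·(-61.2) + f_A·(-24.8) = -46.5 − (-23.876) = -22.624
Substitute f_A = 0.539 − f_D:
f_D·(-61.2 − -24.8) = -22.624 − 0.539×(-24.8) = -9.257
f_D = -9.257 / -36.4 = 0.2543

0.254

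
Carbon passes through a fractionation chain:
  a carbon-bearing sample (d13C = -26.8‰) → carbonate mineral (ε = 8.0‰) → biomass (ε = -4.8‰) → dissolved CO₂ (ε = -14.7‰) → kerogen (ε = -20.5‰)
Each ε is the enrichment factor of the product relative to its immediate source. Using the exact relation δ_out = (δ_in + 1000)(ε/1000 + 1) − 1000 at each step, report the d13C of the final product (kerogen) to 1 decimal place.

step 1: δ = (-26.80 + 1000)·(8.0/1000 + 1) − 1000 = -19.01‰
step 2: δ = (-19.01 + 1000)·(-4.8/1000 + 1) − 1000 = -23.72‰
step 3: δ = (-23.72 + 1000)·(-14.7/1000 + 1) − 1000 = -38.07‰
step 4: δ = (-38.07 + 1000)·(-20.5/1000 + 1) − 1000 = -57.79‰

-57.8‰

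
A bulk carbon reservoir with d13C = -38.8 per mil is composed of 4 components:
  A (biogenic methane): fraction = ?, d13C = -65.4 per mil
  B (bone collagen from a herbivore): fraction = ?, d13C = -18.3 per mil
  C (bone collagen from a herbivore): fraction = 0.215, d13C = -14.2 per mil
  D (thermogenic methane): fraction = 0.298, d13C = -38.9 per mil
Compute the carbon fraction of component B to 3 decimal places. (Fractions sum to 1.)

Let f_B and f_A be the unknown fractions; fractions sum to 1 so f_B + f_A = 0.487.
Mass balance: Σ fᵢ·δᵢ = δ_bulk ⇒ f_B·(-18.3) + f_A·(-65.4) = -38.8 − (-14.645) = -24.155
Substitute f_A = 0.487 − f_B:
f_B·(-18.3 − -65.4) = -24.155 − 0.487×(-65.4) = 7.695
f_B = 7.695 / 47.1 = 0.1634

0.163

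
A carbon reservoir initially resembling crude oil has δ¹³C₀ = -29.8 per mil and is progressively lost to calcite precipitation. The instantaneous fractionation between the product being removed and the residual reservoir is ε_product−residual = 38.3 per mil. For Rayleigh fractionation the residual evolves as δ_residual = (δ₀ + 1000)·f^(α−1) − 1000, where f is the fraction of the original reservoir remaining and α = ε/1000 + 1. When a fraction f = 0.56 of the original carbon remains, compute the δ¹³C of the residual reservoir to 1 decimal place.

-51.1 per mil

Rayleigh residual: δ_res = (δ₀ + 1000)·f^(α−1) − 1000
α = ε/1000 + 1 = 1.03830, so α − 1 = 0.03830
f^(α−1) = 0.56^(0.03830) = 0.978038
δ_res = (-29.8 + 1000) × 0.978038 − 1000 = 948.892 − 1000 = -51.11 per mil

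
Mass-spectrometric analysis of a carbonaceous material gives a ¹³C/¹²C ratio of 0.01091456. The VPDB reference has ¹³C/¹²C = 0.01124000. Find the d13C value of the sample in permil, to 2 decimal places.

d13C = (R_sample / R_standard − 1) × 1000
R_sample / R_standard = 0.01091456 / 0.01124000 = 0.971046
d13C = (0.971046 − 1) × 1000 = -28.954 permil

-28.95 permil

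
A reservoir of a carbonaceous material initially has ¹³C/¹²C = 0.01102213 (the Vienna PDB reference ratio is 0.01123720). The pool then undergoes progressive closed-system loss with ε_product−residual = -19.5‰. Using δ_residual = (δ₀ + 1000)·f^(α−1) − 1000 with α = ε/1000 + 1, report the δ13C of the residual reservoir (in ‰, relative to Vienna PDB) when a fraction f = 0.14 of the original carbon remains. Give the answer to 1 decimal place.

δ₀ = (0.01102213/0.01123720 − 1)×1000 = (0.980861 − 1)×1000 = -19.139‰
α − 1 = ε/1000 = -0.0195
f^(α−1) = 0.14^(-0.0195) = 1.039084
δ_res = (-19.139 + 1000) × 1.039084 − 1000 = 1019.196 − 1000 = 19.20‰

19.2‰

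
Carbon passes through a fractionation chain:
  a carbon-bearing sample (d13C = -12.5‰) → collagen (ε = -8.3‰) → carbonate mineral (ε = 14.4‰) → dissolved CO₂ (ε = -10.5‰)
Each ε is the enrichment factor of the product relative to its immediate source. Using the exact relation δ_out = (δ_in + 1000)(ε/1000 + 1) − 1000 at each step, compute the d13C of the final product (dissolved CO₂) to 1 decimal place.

step 1: δ = (-12.50 + 1000)·(-8.3/1000 + 1) − 1000 = -20.70‰
step 2: δ = (-20.70 + 1000)·(14.4/1000 + 1) − 1000 = -6.59‰
step 3: δ = (-6.59 + 1000)·(-10.5/1000 + 1) − 1000 = -17.03‰

-17.0‰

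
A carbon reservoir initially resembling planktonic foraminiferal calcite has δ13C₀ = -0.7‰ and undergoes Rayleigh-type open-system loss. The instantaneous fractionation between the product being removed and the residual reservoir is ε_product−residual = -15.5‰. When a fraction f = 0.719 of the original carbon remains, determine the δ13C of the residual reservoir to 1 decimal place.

4.4‰

Rayleigh residual: δ_res = (δ₀ + 1000)·f^(α−1) − 1000
α = ε/1000 + 1 = 0.98450, so α − 1 = -0.01550
f^(α−1) = 0.719^(-0.01550) = 1.005126
δ_res = (-0.7 + 1000) × 1.005126 − 1000 = 1004.423 − 1000 = 4.42‰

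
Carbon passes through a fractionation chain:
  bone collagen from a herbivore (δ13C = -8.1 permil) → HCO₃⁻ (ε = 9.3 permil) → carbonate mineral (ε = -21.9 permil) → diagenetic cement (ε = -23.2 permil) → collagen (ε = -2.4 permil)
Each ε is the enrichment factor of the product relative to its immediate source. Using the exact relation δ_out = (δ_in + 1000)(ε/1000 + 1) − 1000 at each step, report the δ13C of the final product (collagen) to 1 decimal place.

step 1: δ = (-8.10 + 1000)·(9.3/1000 + 1) − 1000 = 1.12 permil
step 2: δ = (1.12 + 1000)·(-21.9/1000 + 1) − 1000 = -20.80 permil
step 3: δ = (-20.80 + 1000)·(-23.2/1000 + 1) − 1000 = -43.52 permil
step 4: δ = (-43.52 + 1000)·(-2.4/1000 + 1) − 1000 = -45.81 permil

-45.8 permil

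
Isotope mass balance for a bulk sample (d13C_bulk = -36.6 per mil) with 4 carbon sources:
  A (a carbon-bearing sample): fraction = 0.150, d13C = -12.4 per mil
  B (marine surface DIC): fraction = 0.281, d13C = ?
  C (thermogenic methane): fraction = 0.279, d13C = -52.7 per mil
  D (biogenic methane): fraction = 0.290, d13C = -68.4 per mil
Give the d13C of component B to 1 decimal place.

-0.7 per mil

Isotope mass balance: δ_bulk = Σ fᵢ·δᵢ.
-36.6 = 0.150×(-12.4) + 0.281×δ_B + 0.279×(-52.7) + 0.290×(-68.4)
0.281·δ_B = -36.6 − (-36.399) = -0.201
δ_B = -0.201 / 0.281 = -0.71 per mil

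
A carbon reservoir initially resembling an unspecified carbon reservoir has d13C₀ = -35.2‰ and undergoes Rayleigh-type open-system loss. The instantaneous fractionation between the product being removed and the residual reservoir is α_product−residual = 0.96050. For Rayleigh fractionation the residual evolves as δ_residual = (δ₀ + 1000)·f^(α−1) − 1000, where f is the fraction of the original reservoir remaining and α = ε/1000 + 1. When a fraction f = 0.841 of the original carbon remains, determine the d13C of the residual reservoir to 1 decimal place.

Rayleigh residual: δ_res = (δ₀ + 1000)·f^(α−1) − 1000
α − 1 = -0.03950
f^(α−1) = 0.841^(-0.03950) = 1.006863
δ_res = (-35.2 + 1000) × 1.006863 − 1000 = 971.422 − 1000 = -28.58‰

-28.6‰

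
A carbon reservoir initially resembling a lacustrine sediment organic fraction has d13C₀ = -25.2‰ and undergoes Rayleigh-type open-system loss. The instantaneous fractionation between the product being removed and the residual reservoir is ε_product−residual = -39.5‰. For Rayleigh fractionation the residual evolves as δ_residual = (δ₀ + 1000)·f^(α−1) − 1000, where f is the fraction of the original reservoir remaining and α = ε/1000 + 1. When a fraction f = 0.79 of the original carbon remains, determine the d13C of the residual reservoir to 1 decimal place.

-16.1‰

Rayleigh residual: δ_res = (δ₀ + 1000)·f^(α−1) − 1000
α = ε/1000 + 1 = 0.96050, so α − 1 = -0.03950
f^(α−1) = 0.79^(-0.03950) = 1.009355
δ_res = (-25.2 + 1000) × 1.009355 − 1000 = 983.919 − 1000 = -16.08‰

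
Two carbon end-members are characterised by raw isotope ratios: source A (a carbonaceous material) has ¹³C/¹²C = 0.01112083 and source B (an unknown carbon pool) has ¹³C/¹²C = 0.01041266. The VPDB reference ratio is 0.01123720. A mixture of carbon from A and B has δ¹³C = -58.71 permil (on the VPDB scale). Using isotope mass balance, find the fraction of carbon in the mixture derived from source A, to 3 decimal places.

0.233

δ_A = (0.01112083/0.01123720 − 1)×1000 = (0.989644 − 1)×1000 = -10.356 permil
δ_B = (0.01041266/0.01123720 − 1)×1000 = (0.926624 − 1)×1000 = -73.376 permil
f_A = (δ_mix − δ_B)/(δ_A − δ_B) = (-58.71 − (-73.376))/(-10.356 − (-73.376))
f_A = 14.666 / 63.020 = 0.2327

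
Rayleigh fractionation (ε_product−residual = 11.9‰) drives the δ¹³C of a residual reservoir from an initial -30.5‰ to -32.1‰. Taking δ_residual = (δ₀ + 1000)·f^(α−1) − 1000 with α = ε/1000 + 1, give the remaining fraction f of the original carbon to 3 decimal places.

0.870

α − 1 = ε/1000 = 0.0119
(δ_res + 1000)/(δ₀ + 1000) = (-32.1 + 1000)/(-30.5 + 1000) = 967.9/969.5 = 0.998350
f = 0.998350^(1/0.0119) = exp(ln(0.998350)/0.0119) = exp(-0.00165/0.0119)
f = exp(-0.1388) = 0.8704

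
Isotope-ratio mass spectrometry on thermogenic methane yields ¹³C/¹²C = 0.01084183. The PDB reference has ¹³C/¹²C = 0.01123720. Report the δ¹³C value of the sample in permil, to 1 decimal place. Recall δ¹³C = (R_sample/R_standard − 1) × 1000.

δ¹³C = (R_sample / R_standard − 1) × 1000
R_sample / R_standard = 0.01084183 / 0.01123720 = 0.964816
δ¹³C = (0.964816 − 1) × 1000 = -35.18 permil

-35.2 permil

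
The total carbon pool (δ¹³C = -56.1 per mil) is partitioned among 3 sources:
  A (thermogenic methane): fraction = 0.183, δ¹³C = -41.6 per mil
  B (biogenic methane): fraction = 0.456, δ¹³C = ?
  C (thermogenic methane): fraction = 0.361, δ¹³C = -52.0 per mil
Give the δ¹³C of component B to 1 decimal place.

-65.2 per mil

Isotope mass balance: δ_bulk = Σ fᵢ·δᵢ.
-56.1 = 0.183×(-41.6) + 0.456×δ_B + 0.361×(-52.0)
0.456·δ_B = -56.1 − (-26.385) = -29.715
δ_B = -29.715 / 0.456 = -65.16 per mil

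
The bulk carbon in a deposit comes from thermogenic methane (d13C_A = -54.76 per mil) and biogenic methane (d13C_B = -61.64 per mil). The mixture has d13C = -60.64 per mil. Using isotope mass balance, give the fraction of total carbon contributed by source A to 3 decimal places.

0.145

δ_mix = f_A·δ_A + (1 − f_A)·δ_B  ⇒  f_A = (δ_mix − δ_B)/(δ_A − δ_B)
f_A = (-60.64 − (-61.64)) / (-54.76 − (-61.64))
f_A = 1.00 / 6.88 = 0.1453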